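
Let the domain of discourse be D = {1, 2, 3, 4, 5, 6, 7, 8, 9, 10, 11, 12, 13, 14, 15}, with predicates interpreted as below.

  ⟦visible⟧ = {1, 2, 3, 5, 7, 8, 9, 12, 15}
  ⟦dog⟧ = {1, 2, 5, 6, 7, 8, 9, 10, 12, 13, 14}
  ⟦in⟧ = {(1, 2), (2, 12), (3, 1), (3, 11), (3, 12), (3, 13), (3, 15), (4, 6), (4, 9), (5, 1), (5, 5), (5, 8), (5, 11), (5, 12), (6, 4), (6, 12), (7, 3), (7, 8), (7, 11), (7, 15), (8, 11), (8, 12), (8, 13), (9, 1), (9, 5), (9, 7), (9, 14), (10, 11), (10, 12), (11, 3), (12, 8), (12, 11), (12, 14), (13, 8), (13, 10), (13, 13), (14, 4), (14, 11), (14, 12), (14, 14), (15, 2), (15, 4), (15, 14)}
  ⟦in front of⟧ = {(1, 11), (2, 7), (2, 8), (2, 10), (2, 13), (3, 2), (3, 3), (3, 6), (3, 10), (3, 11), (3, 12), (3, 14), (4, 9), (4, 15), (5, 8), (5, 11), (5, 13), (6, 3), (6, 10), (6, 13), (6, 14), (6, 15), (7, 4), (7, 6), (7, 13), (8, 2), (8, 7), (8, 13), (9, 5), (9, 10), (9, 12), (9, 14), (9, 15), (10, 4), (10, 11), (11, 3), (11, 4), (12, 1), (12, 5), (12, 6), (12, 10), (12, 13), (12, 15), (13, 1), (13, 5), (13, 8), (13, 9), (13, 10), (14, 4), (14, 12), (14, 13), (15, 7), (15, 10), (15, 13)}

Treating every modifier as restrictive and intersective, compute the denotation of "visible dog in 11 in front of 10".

⟦in 11⟧ = {x : ⟨x, 11⟩ ∈ ⟦in⟧} = {3, 5, 7, 8, 10, 12, 14}
⟦in front of 10⟧ = {x : ⟨x, 10⟩ ∈ ⟦in front of⟧} = {2, 3, 6, 9, 12, 13, 15}
⟦dog⟧ = {1, 2, 5, 6, 7, 8, 9, 10, 12, 13, 14}
… ∩ ⟦in 11⟧ = {1, 2, 5, 6, 7, 8, 9, 10, 12, 13, 14} ∩ {3, 5, 7, 8, 10, 12, 14} = {5, 7, 8, 10, 12, 14}
… ∩ ⟦in front of 10⟧ = {5, 7, 8, 10, 12, 14} ∩ {2, 3, 6, 9, 12, 13, 15} = {12}
… ∩ ⟦visible⟧ = {12} ∩ {1, 2, 3, 5, 7, 8, 9, 12, 15} = {12}
So ⟦visible dog in 11 in front of 10⟧ = {12}.

{12}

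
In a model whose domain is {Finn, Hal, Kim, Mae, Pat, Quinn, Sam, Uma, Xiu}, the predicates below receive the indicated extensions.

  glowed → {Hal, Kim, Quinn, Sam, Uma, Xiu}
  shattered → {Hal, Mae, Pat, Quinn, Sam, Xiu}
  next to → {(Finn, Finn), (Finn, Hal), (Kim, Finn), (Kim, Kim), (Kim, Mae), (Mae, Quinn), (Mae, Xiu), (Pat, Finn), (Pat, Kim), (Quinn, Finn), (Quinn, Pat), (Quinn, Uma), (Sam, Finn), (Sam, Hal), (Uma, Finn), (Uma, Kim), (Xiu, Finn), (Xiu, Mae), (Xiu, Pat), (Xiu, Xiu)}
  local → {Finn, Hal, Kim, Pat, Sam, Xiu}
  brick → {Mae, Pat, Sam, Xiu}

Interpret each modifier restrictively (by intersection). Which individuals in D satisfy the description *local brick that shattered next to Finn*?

⟦that shattered⟧ = ⟦shattered⟧ = {Hal, Mae, Pat, Quinn, Sam, Xiu}
⟦next to Finn⟧ = {x : ⟨x, Finn⟩ ∈ ⟦next to⟧} = {Finn, Kim, Pat, Quinn, Sam, Uma, Xiu}
⟦brick⟧ = {Mae, Pat, Sam, Xiu}
… ∩ ⟦that shattered⟧ = {Mae, Pat, Sam, Xiu} ∩ {Hal, Mae, Pat, Quinn, Sam, Xiu} = {Mae, Pat, Sam, Xiu}
… ∩ ⟦next to Finn⟧ = {Mae, Pat, Sam, Xiu} ∩ {Finn, Kim, Pat, Quinn, Sam, Uma, Xiu} = {Pat, Sam, Xiu}
… ∩ ⟦local⟧ = {Pat, Sam, Xiu} ∩ {Finn, Hal, Kim, Pat, Sam, Xiu} = {Pat, Sam, Xiu}
So ⟦local brick that shattered next to Finn⟧ = {Pat, Sam, Xiu}.

{Pat, Sam, Xiu}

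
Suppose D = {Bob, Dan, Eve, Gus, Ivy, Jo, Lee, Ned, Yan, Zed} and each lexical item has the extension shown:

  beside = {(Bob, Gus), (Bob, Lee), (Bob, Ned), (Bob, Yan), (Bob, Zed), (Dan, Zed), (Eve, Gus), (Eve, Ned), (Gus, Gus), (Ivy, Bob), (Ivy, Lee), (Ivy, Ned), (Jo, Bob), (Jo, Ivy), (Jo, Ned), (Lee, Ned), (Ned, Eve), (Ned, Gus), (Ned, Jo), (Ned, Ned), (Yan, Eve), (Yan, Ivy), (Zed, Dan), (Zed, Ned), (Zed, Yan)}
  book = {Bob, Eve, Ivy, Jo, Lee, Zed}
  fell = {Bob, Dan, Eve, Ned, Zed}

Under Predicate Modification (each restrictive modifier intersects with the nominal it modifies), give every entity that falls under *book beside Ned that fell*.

{Bob, Eve, Zed}

⟦beside Ned⟧ = {x : ⟨x, Ned⟩ ∈ ⟦beside⟧} = {Bob, Eve, Ivy, Jo, Lee, Ned, Zed}
⟦that fell⟧ = ⟦fell⟧ = {Bob, Dan, Eve, Ned, Zed}
⟦book⟧ = {Bob, Eve, Ivy, Jo, Lee, Zed}
… ∩ ⟦beside Ned⟧ = {Bob, Eve, Ivy, Jo, Lee, Zed} ∩ {Bob, Eve, Ivy, Jo, Lee, Ned, Zed} = {Bob, Eve, Ivy, Jo, Lee, Zed}
… ∩ ⟦that fell⟧ = {Bob, Eve, Ivy, Jo, Lee, Zed} ∩ {Bob, Dan, Eve, Ned, Zed} = {Bob, Eve, Zed}
So ⟦book beside Ned that fell⟧ = {Bob, Eve, Zed}.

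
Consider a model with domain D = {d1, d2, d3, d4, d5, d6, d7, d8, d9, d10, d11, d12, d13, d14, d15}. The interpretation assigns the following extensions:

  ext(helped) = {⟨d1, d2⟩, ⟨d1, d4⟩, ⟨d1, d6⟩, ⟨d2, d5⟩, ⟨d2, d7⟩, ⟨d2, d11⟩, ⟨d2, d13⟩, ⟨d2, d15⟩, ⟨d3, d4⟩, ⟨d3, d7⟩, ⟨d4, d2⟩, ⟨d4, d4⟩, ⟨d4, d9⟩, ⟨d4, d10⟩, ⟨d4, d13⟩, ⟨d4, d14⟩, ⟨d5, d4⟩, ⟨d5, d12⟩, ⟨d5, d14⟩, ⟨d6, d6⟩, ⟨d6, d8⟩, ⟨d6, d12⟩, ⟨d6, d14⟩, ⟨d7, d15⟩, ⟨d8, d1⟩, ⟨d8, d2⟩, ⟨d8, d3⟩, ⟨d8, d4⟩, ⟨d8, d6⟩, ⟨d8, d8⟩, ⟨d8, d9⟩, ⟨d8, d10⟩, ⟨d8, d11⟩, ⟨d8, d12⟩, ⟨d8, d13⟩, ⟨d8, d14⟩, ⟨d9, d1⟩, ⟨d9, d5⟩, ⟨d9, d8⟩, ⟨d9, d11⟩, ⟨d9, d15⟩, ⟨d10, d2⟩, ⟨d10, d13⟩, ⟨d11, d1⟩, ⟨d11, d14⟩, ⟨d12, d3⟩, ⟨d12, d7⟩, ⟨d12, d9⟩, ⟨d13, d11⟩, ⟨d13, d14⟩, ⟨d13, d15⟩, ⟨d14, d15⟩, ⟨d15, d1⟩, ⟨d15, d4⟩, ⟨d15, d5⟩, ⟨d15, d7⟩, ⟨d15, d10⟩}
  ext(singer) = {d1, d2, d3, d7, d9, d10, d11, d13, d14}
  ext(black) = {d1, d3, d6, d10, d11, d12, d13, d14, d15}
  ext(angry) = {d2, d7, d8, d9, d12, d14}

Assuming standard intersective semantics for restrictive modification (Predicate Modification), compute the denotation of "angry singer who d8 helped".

⟦who d8 helped⟧ = {x : ⟨d8, x⟩ ∈ ⟦helped⟧} = {d1, d2, d3, d4, d6, d8, d9, d10, d11, d12, d13, d14}
⟦singer⟧ = {d1, d2, d3, d7, d9, d10, d11, d13, d14}
… ∩ ⟦who d8 helped⟧ = {d1, d2, d3, d7, d9, d10, d11, d13, d14} ∩ {d1, d2, d3, d4, d6, d8, d9, d10, d11, d12, d13, d14} = {d1, d2, d3, d9, d10, d11, d13, d14}
… ∩ ⟦angry⟧ = {d1, d2, d3, d9, d10, d11, d13, d14} ∩ {d2, d7, d8, d9, d12, d14} = {d2, d9, d14}
So ⟦angry singer who d8 helped⟧ = {d2, d9, d14}.

{d2, d9, d14}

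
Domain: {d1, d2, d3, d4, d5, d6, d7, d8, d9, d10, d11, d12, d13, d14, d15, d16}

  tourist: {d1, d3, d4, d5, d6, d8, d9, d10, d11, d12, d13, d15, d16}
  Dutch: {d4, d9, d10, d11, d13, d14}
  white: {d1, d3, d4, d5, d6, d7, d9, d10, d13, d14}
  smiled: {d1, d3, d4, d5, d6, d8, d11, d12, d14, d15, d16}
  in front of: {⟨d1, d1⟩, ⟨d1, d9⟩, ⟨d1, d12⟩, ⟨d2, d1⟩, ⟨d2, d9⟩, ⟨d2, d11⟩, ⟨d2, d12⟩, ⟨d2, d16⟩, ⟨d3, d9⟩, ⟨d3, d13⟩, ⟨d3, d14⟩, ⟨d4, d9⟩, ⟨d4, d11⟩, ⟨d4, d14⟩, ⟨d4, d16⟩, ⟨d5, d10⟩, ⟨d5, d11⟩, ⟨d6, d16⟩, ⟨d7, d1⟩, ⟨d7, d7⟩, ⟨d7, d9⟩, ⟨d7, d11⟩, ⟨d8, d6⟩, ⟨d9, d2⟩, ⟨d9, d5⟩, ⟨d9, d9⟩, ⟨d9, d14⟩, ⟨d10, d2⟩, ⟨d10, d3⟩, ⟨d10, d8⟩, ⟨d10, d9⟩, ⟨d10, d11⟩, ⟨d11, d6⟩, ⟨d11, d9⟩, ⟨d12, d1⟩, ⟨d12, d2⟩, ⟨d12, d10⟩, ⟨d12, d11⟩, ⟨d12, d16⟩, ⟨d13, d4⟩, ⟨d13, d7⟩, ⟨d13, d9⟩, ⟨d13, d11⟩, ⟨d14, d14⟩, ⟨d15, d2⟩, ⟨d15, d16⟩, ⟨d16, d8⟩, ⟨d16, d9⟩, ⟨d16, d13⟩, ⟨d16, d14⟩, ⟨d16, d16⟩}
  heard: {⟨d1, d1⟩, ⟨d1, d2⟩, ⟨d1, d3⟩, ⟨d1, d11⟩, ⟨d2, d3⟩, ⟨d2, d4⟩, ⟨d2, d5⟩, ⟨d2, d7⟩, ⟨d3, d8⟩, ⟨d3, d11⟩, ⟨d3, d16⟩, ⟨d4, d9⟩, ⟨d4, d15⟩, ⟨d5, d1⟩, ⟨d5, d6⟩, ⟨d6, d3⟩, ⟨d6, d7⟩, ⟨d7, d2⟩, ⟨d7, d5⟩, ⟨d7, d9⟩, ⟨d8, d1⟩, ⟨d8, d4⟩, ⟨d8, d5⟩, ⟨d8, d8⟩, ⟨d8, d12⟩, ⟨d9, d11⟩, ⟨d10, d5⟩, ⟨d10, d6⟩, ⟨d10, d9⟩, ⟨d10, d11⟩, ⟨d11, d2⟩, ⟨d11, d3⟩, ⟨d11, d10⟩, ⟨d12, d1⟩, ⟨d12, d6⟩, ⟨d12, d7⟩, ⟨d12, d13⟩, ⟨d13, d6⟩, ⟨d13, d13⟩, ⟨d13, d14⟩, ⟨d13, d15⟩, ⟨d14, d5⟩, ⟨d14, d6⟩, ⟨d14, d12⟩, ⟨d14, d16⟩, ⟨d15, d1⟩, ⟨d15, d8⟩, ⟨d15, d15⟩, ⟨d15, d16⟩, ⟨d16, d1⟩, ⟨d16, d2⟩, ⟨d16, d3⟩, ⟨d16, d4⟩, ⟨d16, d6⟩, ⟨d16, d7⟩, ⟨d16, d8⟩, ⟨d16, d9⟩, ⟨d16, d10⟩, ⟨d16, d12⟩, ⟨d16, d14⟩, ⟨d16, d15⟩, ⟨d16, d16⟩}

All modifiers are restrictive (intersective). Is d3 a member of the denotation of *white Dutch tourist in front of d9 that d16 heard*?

⟦in front of d9⟧ = {x : ⟨x, d9⟩ ∈ ⟦in front of⟧} = {d1, d2, d3, d4, d7, d9, d10, d11, d13, d16}
⟦that d16 heard⟧ = {x : ⟨d16, x⟩ ∈ ⟦heard⟧} = {d1, d2, d3, d4, d6, d7, d8, d9, d10, d12, d14, d15, d16}
⟦tourist⟧ = {d1, d3, d4, d5, d6, d8, d9, d10, d11, d12, d13, d15, d16}
… ∩ ⟦in front of d9⟧ = {d1, d3, d4, d5, d6, d8, d9, d10, d11, d12, d13, d15, d16} ∩ {d1, d2, d3, d4, d7, d9, d10, d11, d13, d16} = {d1, d3, d4, d9, d10, d11, d13, d16}
… ∩ ⟦that d16 heard⟧ = {d1, d3, d4, d9, d10, d11, d13, d16} ∩ {d1, d2, d3, d4, d6, d7, d8, d9, d10, d12, d14, d15, d16} = {d1, d3, d4, d9, d10, d16}
… ∩ ⟦white⟧ = {d1, d3, d4, d9, d10, d16} ∩ {d1, d3, d4, d5, d6, d7, d9, d10, d13, d14} = {d1, d3, d4, d9, d10}
… ∩ ⟦Dutch⟧ = {d1, d3, d4, d9, d10} ∩ {d4, d9, d10, d11, d13, d14} = {d4, d9, d10}
⟦white Dutch tourist in front of d9 that d16 heard⟧ = {d4, d9, d10}; d3 ∉ this set.

no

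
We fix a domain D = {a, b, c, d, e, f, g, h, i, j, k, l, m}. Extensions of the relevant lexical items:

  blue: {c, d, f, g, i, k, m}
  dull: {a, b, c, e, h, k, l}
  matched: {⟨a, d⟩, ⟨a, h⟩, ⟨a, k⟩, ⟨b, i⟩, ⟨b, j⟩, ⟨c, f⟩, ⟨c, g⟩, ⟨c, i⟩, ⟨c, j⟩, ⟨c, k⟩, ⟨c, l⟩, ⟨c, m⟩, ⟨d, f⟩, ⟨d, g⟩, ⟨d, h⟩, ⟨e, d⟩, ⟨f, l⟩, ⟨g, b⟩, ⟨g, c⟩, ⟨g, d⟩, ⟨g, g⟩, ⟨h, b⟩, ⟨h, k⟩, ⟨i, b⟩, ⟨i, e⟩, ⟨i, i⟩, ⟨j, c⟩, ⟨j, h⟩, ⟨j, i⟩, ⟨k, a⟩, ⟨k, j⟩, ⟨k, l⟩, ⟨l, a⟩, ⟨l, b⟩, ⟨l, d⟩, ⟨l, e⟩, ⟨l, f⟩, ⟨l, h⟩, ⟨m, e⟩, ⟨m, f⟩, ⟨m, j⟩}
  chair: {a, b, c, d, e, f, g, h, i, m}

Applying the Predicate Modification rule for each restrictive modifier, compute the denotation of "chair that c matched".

⟦that c matched⟧ = {x : ⟨c, x⟩ ∈ ⟦matched⟧} = {f, g, i, j, k, l, m}
⟦chair⟧ = {a, b, c, d, e, f, g, h, i, m}
… ∩ ⟦that c matched⟧ = {a, b, c, d, e, f, g, h, i, m} ∩ {f, g, i, j, k, l, m} = {f, g, i, m}
So ⟦chair that c matched⟧ = {f, g, i, m}.

{f, g, i, m}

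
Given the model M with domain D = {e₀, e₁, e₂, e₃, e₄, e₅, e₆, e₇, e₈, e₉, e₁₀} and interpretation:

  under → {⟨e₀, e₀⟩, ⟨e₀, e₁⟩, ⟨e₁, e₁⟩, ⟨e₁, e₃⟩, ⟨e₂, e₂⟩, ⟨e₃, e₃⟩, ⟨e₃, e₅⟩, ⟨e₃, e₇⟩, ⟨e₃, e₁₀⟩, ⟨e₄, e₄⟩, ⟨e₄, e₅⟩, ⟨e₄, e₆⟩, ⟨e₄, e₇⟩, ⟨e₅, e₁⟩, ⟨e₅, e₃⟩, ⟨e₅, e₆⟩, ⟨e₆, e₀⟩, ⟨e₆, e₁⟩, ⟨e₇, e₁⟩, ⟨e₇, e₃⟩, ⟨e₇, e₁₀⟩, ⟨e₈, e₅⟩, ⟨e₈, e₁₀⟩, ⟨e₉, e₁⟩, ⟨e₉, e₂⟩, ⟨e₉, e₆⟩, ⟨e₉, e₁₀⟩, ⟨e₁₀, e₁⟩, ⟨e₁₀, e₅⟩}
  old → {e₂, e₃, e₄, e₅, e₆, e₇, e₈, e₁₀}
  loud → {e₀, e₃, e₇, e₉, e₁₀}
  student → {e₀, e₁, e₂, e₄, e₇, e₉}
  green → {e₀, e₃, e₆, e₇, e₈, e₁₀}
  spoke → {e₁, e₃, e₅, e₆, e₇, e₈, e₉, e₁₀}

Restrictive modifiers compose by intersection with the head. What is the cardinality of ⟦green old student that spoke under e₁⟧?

1

⟦that spoke⟧ = ⟦spoke⟧ = {e₁, e₃, e₅, e₆, e₇, e₈, e₉, e₁₀}
⟦under e₁⟧ = {x : ⟨x, e₁⟩ ∈ ⟦under⟧} = {e₀, e₁, e₅, e₆, e₇, e₉, e₁₀}
⟦student⟧ = {e₀, e₁, e₂, e₄, e₇, e₉}
… ∩ ⟦that spoke⟧ = {e₀, e₁, e₂, e₄, e₇, e₉} ∩ {e₁, e₃, e₅, e₆, e₇, e₈, e₉, e₁₀} = {e₁, e₇, e₉}
… ∩ ⟦under e₁⟧ = {e₁, e₇, e₉} ∩ {e₀, e₁, e₅, e₆, e₇, e₉, e₁₀} = {e₁, e₇, e₉}
… ∩ ⟦green⟧ = {e₁, e₇, e₉} ∩ {e₀, e₃, e₆, e₇, e₈, e₁₀} = {e₇}
… ∩ ⟦old⟧ = {e₇} ∩ {e₂, e₃, e₄, e₅, e₆, e₇, e₈, e₁₀} = {e₇}
⟦green old student that spoke under e₁⟧ = {e₇}, so the cardinality is 1.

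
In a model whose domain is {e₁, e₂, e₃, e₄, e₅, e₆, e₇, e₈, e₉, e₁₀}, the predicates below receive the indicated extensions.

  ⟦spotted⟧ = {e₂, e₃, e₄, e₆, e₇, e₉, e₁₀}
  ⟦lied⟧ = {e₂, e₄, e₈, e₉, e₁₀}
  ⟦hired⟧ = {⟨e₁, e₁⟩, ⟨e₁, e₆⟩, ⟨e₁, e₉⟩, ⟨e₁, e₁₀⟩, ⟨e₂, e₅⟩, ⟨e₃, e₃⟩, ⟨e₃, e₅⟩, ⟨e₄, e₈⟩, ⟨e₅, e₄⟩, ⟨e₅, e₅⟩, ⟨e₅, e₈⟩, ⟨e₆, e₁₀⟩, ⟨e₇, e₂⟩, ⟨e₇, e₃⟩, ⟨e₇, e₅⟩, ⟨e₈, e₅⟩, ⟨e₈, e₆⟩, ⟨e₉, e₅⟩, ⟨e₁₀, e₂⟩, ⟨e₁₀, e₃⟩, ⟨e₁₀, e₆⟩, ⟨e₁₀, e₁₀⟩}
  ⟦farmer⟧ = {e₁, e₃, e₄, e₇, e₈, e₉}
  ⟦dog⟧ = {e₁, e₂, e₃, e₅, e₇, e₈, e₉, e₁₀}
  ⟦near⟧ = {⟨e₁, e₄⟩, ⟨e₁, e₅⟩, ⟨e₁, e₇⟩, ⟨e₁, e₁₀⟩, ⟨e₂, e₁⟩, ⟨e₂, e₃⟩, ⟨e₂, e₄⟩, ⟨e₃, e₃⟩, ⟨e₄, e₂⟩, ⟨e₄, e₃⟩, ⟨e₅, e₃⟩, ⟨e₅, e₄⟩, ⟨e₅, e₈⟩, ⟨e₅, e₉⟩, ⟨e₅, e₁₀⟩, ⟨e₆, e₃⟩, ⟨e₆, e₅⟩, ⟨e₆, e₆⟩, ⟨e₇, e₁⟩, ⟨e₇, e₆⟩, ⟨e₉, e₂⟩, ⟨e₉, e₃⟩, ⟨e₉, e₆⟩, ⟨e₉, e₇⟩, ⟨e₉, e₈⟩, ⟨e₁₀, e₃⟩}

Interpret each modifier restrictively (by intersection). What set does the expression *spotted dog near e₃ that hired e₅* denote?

{e₂, e₃, e₉}

⟦near e₃⟧ = {x : ⟨x, e₃⟩ ∈ ⟦near⟧} = {e₂, e₃, e₄, e₅, e₆, e₉, e₁₀}
⟦that hired e₅⟧ = {x : ⟨x, e₅⟩ ∈ ⟦hired⟧} = {e₂, e₃, e₅, e₇, e₈, e₉}
⟦dog⟧ = {e₁, e₂, e₃, e₅, e₇, e₈, e₉, e₁₀}
… ∩ ⟦near e₃⟧ = {e₁, e₂, e₃, e₅, e₇, e₈, e₉, e₁₀} ∩ {e₂, e₃, e₄, e₅, e₆, e₉, e₁₀} = {e₂, e₃, e₅, e₉, e₁₀}
… ∩ ⟦that hired e₅⟧ = {e₂, e₃, e₅, e₉, e₁₀} ∩ {e₂, e₃, e₅, e₇, e₈, e₉} = {e₂, e₃, e₅, e₉}
… ∩ ⟦spotted⟧ = {e₂, e₃, e₅, e₉} ∩ {e₂, e₃, e₄, e₆, e₇, e₉, e₁₀} = {e₂, e₃, e₉}
So ⟦spotted dog near e₃ that hired e₅⟧ = {e₂, e₃, e₉}.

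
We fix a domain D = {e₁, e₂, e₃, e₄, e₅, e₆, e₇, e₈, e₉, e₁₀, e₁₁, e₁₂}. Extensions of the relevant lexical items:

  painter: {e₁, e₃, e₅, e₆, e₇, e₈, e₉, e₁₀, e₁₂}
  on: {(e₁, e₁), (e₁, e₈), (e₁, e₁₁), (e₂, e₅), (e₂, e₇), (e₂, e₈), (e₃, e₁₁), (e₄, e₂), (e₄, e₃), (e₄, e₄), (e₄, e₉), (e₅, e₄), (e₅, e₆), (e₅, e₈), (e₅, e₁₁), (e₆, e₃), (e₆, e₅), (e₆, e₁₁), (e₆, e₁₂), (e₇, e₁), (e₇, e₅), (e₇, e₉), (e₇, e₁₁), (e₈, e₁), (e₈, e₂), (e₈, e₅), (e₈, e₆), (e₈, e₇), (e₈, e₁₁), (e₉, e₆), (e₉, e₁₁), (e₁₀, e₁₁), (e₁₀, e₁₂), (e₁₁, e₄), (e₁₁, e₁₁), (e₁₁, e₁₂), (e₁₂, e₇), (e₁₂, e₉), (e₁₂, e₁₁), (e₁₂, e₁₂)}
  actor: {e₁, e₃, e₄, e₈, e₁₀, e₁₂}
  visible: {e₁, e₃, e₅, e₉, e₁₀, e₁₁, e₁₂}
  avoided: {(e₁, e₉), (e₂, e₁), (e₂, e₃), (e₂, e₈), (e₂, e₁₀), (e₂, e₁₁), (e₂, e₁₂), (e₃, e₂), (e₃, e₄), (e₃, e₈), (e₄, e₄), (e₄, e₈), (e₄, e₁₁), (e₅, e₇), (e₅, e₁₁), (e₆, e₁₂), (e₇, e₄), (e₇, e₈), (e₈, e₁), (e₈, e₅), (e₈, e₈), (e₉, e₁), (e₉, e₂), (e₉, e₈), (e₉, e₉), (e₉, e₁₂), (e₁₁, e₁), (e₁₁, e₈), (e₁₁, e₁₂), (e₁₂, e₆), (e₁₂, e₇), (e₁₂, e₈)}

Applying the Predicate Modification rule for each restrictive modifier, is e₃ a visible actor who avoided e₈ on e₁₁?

yes

⟦who avoided e₈⟧ = {x : ⟨x, e₈⟩ ∈ ⟦avoided⟧} = {e₂, e₃, e₄, e₇, e₈, e₉, e₁₁, e₁₂}
⟦on e₁₁⟧ = {x : ⟨x, e₁₁⟩ ∈ ⟦on⟧} = {e₁, e₃, e₅, e₆, e₇, e₈, e₉, e₁₀, e₁₁, e₁₂}
⟦actor⟧ = {e₁, e₃, e₄, e₈, e₁₀, e₁₂}
… ∩ ⟦who avoided e₈⟧ = {e₁, e₃, e₄, e₈, e₁₀, e₁₂} ∩ {e₂, e₃, e₄, e₇, e₈, e₉, e₁₁, e₁₂} = {e₃, e₄, e₈, e₁₂}
… ∩ ⟦on e₁₁⟧ = {e₃, e₄, e₈, e₁₂} ∩ {e₁, e₃, e₅, e₆, e₇, e₈, e₉, e₁₀, e₁₁, e₁₂} = {e₃, e₈, e₁₂}
… ∩ ⟦visible⟧ = {e₃, e₈, e₁₂} ∩ {e₁, e₃, e₅, e₉, e₁₀, e₁₁, e₁₂} = {e₃, e₁₂}
⟦visible actor who avoided e₈ on e₁₁⟧ = {e₃, e₁₂}; e₃ ∈ this set.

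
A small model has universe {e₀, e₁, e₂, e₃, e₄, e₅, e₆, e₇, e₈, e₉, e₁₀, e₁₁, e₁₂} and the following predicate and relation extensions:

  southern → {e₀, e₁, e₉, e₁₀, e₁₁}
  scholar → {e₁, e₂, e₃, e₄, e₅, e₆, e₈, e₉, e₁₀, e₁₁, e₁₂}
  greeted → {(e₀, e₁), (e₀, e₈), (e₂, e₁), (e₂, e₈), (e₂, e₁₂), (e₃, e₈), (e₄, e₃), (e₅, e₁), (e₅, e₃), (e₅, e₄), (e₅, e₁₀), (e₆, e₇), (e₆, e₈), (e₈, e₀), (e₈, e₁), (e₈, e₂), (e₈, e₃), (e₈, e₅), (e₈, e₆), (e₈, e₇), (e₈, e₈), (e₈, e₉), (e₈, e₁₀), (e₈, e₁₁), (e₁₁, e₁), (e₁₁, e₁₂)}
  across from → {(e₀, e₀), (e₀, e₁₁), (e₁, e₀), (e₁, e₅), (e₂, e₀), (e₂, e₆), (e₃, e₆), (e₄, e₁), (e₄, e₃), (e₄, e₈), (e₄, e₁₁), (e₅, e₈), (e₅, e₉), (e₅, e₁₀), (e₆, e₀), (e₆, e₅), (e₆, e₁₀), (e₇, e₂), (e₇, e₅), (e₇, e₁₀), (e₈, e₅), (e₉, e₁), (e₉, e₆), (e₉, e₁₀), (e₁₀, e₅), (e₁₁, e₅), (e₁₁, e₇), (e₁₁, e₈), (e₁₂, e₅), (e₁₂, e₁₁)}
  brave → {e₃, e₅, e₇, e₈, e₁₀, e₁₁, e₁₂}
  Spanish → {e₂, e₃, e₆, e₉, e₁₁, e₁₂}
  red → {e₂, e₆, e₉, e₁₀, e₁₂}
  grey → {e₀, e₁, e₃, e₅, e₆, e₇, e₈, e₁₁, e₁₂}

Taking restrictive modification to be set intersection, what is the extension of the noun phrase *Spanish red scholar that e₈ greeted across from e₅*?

{e₆}

⟦that e₈ greeted⟧ = {x : ⟨e₈, x⟩ ∈ ⟦greeted⟧} = {e₀, e₁, e₂, e₃, e₅, e₆, e₇, e₈, e₉, e₁₀, e₁₁}
⟦across from e₅⟧ = {x : ⟨x, e₅⟩ ∈ ⟦across from⟧} = {e₁, e₆, e₇, e₈, e₁₀, e₁₁, e₁₂}
⟦scholar⟧ = {e₁, e₂, e₃, e₄, e₅, e₆, e₈, e₉, e₁₀, e₁₁, e₁₂}
… ∩ ⟦that e₈ greeted⟧ = {e₁, e₂, e₃, e₄, e₅, e₆, e₈, e₉, e₁₀, e₁₁, e₁₂} ∩ {e₀, e₁, e₂, e₃, e₅, e₆, e₇, e₈, e₉, e₁₀, e₁₁} = {e₁, e₂, e₃, e₅, e₆, e₈, e₉, e₁₀, e₁₁}
… ∩ ⟦across from e₅⟧ = {e₁, e₂, e₃, e₅, e₆, e₈, e₉, e₁₀, e₁₁} ∩ {e₁, e₆, e₇, e₈, e₁₀, e₁₁, e₁₂} = {e₁, e₆, e₈, e₁₀, e₁₁}
… ∩ ⟦Spanish⟧ = {e₁, e₆, e₈, e₁₀, e₁₁} ∩ {e₂, e₃, e₆, e₉, e₁₁, e₁₂} = {e₆, e₁₁}
… ∩ ⟦red⟧ = {e₆, e₁₁} ∩ {e₂, e₆, e₉, e₁₀, e₁₂} = {e₆}
So ⟦Spanish red scholar that e₈ greeted across from e₅⟧ = {e₆}.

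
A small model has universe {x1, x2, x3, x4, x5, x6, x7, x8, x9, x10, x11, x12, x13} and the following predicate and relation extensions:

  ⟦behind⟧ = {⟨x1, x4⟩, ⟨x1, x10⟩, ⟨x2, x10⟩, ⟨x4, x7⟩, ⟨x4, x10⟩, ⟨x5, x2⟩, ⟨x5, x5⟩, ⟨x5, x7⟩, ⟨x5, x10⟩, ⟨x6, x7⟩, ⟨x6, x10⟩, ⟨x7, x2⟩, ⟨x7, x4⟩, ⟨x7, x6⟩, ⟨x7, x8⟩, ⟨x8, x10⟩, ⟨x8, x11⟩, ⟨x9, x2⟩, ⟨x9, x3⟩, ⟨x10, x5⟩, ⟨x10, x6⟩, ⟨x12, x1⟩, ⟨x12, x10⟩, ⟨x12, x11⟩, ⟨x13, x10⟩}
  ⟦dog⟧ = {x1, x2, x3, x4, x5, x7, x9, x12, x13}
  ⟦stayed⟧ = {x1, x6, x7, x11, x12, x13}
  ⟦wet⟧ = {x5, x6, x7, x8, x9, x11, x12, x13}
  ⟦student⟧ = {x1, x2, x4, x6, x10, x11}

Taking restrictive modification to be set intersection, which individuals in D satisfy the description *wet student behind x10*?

⟦behind x10⟧ = {x : ⟨x, x10⟩ ∈ ⟦behind⟧} = {x1, x2, x4, x5, x6, x8, x12, x13}
⟦student⟧ = {x1, x2, x4, x6, x10, x11}
… ∩ ⟦behind x10⟧ = {x1, x2, x4, x6, x10, x11} ∩ {x1, x2, x4, x5, x6, x8, x12, x13} = {x1, x2, x4, x6}
… ∩ ⟦wet⟧ = {x1, x2, x4, x6} ∩ {x5, x6, x7, x8, x9, x11, x12, x13} = {x6}
So ⟦wet student behind x10⟧ = {x6}.

{x6}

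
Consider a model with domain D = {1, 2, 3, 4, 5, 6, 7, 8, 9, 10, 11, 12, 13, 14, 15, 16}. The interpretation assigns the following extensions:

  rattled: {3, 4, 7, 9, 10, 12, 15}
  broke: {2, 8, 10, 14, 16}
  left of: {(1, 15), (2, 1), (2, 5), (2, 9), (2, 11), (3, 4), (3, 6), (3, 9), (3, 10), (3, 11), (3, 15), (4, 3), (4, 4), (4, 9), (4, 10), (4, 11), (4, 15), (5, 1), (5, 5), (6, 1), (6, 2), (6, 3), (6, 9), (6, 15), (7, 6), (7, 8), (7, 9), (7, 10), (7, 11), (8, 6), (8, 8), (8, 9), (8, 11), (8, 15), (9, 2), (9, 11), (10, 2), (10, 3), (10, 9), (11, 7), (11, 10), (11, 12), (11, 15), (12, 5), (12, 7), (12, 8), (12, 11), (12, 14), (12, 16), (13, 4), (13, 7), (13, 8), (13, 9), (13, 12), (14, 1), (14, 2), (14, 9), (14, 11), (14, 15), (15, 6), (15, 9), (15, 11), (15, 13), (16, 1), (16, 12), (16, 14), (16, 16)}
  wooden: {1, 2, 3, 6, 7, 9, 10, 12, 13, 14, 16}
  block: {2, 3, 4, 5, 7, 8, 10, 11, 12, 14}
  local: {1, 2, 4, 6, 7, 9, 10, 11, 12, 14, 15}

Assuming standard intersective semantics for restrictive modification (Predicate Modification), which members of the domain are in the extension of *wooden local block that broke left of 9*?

⟦that broke⟧ = ⟦broke⟧ = {2, 8, 10, 14, 16}
⟦left of 9⟧ = {x : ⟨x, 9⟩ ∈ ⟦left of⟧} = {2, 3, 4, 6, 7, 8, 10, 13, 14, 15}
⟦block⟧ = {2, 3, 4, 5, 7, 8, 10, 11, 12, 14}
… ∩ ⟦that broke⟧ = {2, 3, 4, 5, 7, 8, 10, 11, 12, 14} ∩ {2, 8, 10, 14, 16} = {2, 8, 10, 14}
… ∩ ⟦left of 9⟧ = {2, 8, 10, 14} ∩ {2, 3, 4, 6, 7, 8, 10, 13, 14, 15} = {2, 8, 10, 14}
… ∩ ⟦wooden⟧ = {2, 8, 10, 14} ∩ {1, 2, 3, 6, 7, 9, 10, 12, 13, 14, 16} = {2, 10, 14}
… ∩ ⟦local⟧ = {2, 10, 14} ∩ {1, 2, 4, 6, 7, 9, 10, 11, 12, 14, 15} = {2, 10, 14}
So ⟦wooden local block that broke left of 9⟧ = {2, 10, 14}.

{2, 10, 14}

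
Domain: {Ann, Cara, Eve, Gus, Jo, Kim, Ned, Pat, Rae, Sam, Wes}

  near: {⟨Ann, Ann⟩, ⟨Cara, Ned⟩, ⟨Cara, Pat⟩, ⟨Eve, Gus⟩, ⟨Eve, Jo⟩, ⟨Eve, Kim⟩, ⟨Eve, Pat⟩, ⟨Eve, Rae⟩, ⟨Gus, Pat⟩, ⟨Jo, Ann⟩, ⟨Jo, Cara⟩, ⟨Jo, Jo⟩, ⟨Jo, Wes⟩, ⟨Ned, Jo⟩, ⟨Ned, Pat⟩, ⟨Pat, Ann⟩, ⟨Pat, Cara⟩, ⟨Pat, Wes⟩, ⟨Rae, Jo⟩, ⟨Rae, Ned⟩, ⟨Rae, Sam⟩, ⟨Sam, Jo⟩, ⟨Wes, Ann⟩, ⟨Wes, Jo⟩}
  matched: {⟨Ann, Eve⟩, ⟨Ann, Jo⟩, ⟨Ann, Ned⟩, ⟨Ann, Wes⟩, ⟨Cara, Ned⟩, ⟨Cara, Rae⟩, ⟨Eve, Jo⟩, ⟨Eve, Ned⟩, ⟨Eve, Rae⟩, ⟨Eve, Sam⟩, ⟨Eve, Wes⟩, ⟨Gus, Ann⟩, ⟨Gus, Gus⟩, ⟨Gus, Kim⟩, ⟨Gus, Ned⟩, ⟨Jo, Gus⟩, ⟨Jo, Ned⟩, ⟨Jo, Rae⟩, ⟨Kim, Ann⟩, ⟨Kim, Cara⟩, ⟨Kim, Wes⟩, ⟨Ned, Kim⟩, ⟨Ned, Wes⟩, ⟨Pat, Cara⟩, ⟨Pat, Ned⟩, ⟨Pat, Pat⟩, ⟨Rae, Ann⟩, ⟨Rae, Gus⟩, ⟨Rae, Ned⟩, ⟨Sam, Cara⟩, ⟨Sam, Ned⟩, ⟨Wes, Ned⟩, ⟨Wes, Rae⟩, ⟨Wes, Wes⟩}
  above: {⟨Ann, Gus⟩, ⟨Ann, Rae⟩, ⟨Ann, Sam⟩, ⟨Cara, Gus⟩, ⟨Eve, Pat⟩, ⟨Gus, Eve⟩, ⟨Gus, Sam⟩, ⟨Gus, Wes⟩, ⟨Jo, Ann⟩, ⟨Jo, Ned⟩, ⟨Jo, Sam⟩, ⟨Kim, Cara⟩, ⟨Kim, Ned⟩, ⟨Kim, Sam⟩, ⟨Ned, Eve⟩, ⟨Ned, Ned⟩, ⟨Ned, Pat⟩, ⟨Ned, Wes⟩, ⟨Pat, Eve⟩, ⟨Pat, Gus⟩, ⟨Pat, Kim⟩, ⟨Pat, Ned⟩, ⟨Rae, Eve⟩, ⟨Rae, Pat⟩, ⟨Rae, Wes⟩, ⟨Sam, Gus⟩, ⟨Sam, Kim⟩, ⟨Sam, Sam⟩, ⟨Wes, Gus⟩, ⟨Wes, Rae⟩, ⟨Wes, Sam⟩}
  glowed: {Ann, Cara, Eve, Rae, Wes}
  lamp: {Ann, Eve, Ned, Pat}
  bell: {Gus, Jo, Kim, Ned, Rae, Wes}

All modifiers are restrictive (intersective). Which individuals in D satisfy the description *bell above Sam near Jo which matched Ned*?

⟦above Sam⟧ = {x : ⟨x, Sam⟩ ∈ ⟦above⟧} = {Ann, Gus, Jo, Kim, Sam, Wes}
⟦near Jo⟧ = {x : ⟨x, Jo⟩ ∈ ⟦near⟧} = {Eve, Jo, Ned, Rae, Sam, Wes}
⟦which matched Ned⟧ = {x : ⟨x, Ned⟩ ∈ ⟦matched⟧} = {Ann, Cara, Eve, Gus, Jo, Pat, Rae, Sam, Wes}
⟦bell⟧ = {Gus, Jo, Kim, Ned, Rae, Wes}
… ∩ ⟦above Sam⟧ = {Gus, Jo, Kim, Ned, Rae, Wes} ∩ {Ann, Gus, Jo, Kim, Sam, Wes} = {Gus, Jo, Kim, Wes}
… ∩ ⟦near Jo⟧ = {Gus, Jo, Kim, Wes} ∩ {Eve, Jo, Ned, Rae, Sam, Wes} = {Jo, Wes}
… ∩ ⟦which matched Ned⟧ = {Jo, Wes} ∩ {Ann, Cara, Eve, Gus, Jo, Pat, Rae, Sam, Wes} = {Jo, Wes}
So ⟦bell above Sam near Jo which matched Ned⟧ = {Jo, Wes}.

{Jo, Wes}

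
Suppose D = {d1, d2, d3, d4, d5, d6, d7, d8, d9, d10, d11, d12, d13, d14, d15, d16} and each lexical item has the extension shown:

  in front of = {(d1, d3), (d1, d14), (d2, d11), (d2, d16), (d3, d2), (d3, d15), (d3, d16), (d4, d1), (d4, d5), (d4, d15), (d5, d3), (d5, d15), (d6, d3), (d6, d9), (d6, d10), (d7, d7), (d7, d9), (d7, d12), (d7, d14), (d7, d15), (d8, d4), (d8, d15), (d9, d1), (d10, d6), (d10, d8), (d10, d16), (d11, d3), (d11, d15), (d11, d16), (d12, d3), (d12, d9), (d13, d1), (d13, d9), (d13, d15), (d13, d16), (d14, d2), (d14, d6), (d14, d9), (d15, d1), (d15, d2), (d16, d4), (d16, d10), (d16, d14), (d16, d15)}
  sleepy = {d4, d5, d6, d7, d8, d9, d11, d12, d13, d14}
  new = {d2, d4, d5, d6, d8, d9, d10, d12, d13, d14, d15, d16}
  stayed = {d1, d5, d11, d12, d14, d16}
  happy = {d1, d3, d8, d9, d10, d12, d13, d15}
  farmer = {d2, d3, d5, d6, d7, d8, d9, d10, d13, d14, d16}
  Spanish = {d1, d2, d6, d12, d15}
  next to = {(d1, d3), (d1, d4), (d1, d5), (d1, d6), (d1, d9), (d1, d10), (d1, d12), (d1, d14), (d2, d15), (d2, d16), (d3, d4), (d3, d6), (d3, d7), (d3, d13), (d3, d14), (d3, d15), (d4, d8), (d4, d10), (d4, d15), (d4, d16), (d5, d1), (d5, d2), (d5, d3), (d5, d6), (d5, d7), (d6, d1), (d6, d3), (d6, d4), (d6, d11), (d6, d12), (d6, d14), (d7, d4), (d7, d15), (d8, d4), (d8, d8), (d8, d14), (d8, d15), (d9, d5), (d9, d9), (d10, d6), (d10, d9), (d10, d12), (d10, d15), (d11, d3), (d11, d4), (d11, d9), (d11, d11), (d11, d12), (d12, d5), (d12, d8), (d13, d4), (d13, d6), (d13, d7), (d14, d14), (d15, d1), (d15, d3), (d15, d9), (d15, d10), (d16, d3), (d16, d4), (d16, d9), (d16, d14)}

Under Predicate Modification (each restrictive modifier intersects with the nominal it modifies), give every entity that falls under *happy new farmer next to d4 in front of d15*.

⟦next to d4⟧ = {x : ⟨x, d4⟩ ∈ ⟦next to⟧} = {d1, d3, d6, d7, d8, d11, d13, d16}
⟦in front of d15⟧ = {x : ⟨x, d15⟩ ∈ ⟦in front of⟧} = {d3, d4, d5, d7, d8, d11, d13, d16}
⟦farmer⟧ = {d2, d3, d5, d6, d7, d8, d9, d10, d13, d14, d16}
… ∩ ⟦next to d4⟧ = {d2, d3, d5, d6, d7, d8, d9, d10, d13, d14, d16} ∩ {d1, d3, d6, d7, d8, d11, d13, d16} = {d3, d6, d7, d8, d13, d16}
… ∩ ⟦in front of d15⟧ = {d3, d6, d7, d8, d13, d16} ∩ {d3, d4, d5, d7, d8, d11, d13, d16} = {d3, d7, d8, d13, d16}
… ∩ ⟦happy⟧ = {d3, d7, d8, d13, d16} ∩ {d1, d3, d8, d9, d10, d12, d13, d15} = {d3, d8, d13}
… ∩ ⟦new⟧ = {d3, d8, d13} ∩ {d2, d4, d5, d6, d8, d9, d10, d12, d13, d14, d15, d16} = {d8, d13}
So ⟦happy new farmer next to d4 in front of d15⟧ = {d8, d13}.

{d8, d13}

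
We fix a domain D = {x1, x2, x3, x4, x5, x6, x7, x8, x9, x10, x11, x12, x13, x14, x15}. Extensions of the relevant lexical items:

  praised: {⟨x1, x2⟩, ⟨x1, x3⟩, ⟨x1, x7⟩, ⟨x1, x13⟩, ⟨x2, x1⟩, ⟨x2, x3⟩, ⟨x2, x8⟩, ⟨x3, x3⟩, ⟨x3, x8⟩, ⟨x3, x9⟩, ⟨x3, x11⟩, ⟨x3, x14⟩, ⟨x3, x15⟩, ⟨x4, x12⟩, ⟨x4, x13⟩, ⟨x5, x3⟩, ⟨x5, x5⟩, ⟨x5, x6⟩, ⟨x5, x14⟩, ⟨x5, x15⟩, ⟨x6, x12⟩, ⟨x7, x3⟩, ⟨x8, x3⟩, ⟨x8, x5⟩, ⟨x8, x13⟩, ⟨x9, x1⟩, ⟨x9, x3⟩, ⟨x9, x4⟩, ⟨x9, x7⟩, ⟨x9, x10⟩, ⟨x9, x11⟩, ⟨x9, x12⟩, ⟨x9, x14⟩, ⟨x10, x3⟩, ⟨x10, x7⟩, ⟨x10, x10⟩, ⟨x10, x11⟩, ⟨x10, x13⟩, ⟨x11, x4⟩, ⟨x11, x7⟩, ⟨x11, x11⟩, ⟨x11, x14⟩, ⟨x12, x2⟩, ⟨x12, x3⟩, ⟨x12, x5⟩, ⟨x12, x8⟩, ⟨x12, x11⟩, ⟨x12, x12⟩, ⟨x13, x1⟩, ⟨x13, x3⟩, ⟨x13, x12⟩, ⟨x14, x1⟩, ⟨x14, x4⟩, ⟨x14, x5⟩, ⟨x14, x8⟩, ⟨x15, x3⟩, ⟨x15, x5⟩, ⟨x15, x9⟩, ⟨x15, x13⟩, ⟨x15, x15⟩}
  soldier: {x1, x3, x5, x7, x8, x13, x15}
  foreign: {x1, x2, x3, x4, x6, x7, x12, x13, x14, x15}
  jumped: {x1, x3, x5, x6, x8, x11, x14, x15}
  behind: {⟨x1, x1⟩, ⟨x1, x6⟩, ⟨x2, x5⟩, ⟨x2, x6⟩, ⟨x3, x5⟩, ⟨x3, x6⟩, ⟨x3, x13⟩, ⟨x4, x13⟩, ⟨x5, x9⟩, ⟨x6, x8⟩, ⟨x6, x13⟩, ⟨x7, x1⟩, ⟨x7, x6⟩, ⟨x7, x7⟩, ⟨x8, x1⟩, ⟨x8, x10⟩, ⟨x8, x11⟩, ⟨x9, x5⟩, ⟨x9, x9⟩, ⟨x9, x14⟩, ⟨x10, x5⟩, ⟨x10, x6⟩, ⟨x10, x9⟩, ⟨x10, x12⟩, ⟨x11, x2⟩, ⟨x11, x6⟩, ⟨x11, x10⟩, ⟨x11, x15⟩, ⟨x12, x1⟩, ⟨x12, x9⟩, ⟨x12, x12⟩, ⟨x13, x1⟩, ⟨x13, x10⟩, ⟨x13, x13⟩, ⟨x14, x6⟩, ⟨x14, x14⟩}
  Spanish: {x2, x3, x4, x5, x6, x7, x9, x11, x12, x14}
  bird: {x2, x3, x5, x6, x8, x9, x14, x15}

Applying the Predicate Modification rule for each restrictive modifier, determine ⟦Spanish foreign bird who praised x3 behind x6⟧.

⟦who praised x3⟧ = {x : ⟨x, x3⟩ ∈ ⟦praised⟧} = {x1, x2, x3, x5, x7, x8, x9, x10, x12, x13, x15}
⟦behind x6⟧ = {x : ⟨x, x6⟩ ∈ ⟦behind⟧} = {x1, x2, x3, x7, x10, x11, x14}
⟦bird⟧ = {x2, x3, x5, x6, x8, x9, x14, x15}
… ∩ ⟦who praised x3⟧ = {x2, x3, x5, x6, x8, x9, x14, x15} ∩ {x1, x2, x3, x5, x7, x8, x9, x10, x12, x13, x15} = {x2, x3, x5, x8, x9, x15}
… ∩ ⟦behind x6⟧ = {x2, x3, x5, x8, x9, x15} ∩ {x1, x2, x3, x7, x10, x11, x14} = {x2, x3}
… ∩ ⟦Spanish⟧ = {x2, x3} ∩ {x2, x3, x4, x5, x6, x7, x9, x11, x12, x14} = {x2, x3}
… ∩ ⟦foreign⟧ = {x2, x3} ∩ {x1, x2, x3, x4, x6, x7, x12, x13, x14, x15} = {x2, x3}
So ⟦Spanish foreign bird who praised x3 behind x6⟧ = {x2, x3}.

{x2, x3}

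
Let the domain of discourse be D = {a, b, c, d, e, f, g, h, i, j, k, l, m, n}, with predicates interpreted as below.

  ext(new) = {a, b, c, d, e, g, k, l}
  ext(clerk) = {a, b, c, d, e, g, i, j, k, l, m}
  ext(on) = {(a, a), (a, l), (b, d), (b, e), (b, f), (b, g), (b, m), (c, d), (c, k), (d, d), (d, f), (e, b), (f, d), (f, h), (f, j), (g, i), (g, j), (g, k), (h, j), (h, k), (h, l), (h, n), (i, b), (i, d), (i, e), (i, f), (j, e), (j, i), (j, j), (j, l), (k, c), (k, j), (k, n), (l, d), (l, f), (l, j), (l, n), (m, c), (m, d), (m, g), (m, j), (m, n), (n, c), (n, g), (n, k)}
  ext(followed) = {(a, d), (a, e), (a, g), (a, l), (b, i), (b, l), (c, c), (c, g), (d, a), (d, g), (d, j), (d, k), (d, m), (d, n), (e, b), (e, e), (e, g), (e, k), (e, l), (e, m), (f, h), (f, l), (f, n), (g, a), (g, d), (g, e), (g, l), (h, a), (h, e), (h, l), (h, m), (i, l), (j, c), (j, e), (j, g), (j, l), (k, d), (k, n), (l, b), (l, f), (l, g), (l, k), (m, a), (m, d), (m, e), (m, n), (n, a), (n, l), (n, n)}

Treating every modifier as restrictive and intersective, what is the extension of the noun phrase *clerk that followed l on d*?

{b, i}

⟦that followed l⟧ = {x : ⟨x, l⟩ ∈ ⟦followed⟧} = {a, b, e, f, g, h, i, j, n}
⟦on d⟧ = {x : ⟨x, d⟩ ∈ ⟦on⟧} = {b, c, d, f, i, l, m}
⟦clerk⟧ = {a, b, c, d, e, g, i, j, k, l, m}
… ∩ ⟦that followed l⟧ = {a, b, c, d, e, g, i, j, k, l, m} ∩ {a, b, e, f, g, h, i, j, n} = {a, b, e, g, i, j}
… ∩ ⟦on d⟧ = {a, b, e, g, i, j} ∩ {b, c, d, f, i, l, m} = {b, i}
So ⟦clerk that followed l on d⟧ = {b, i}.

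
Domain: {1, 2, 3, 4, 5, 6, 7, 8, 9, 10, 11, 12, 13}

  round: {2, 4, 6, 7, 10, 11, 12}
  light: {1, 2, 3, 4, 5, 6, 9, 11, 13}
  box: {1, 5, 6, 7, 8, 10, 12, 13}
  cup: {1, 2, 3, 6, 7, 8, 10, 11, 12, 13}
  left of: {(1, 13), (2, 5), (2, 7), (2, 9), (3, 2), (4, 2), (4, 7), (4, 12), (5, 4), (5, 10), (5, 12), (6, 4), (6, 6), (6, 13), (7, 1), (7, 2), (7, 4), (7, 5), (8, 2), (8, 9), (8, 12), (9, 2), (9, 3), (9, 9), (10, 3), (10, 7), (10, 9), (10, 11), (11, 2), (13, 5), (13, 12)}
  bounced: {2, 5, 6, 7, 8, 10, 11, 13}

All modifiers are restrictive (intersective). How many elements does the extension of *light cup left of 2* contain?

⟦left of 2⟧ = {x : ⟨x, 2⟩ ∈ ⟦left of⟧} = {3, 4, 7, 8, 9, 11}
⟦cup⟧ = {1, 2, 3, 6, 7, 8, 10, 11, 12, 13}
… ∩ ⟦left of 2⟧ = {1, 2, 3, 6, 7, 8, 10, 11, 12, 13} ∩ {3, 4, 7, 8, 9, 11} = {3, 7, 8, 11}
… ∩ ⟦light⟧ = {3, 7, 8, 11} ∩ {1, 2, 3, 4, 5, 6, 9, 11, 13} = {3, 11}
⟦light cup left of 2⟧ = {3, 11}, so the cardinality is 2.

2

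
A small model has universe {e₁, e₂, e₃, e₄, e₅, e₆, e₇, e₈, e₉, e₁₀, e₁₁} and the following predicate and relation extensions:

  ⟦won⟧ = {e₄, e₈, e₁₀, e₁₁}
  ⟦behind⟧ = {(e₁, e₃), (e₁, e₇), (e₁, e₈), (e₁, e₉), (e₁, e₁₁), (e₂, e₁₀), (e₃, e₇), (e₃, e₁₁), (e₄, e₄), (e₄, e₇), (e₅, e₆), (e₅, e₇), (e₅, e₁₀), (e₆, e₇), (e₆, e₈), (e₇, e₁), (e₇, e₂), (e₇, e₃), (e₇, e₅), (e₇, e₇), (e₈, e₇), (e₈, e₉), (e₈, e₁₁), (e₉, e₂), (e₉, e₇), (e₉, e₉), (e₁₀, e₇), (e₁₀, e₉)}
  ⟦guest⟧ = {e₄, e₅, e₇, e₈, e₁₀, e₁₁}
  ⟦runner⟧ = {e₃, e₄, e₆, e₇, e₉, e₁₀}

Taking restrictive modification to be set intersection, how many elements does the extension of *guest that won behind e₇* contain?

⟦that won⟧ = ⟦won⟧ = {e₄, e₈, e₁₀, e₁₁}
⟦behind e₇⟧ = {x : ⟨x, e₇⟩ ∈ ⟦behind⟧} = {e₁, e₃, e₄, e₅, e₆, e₇, e₈, e₉, e₁₀}
⟦guest⟧ = {e₄, e₅, e₇, e₈, e₁₀, e₁₁}
… ∩ ⟦that won⟧ = {e₄, e₅, e₇, e₈, e₁₀, e₁₁} ∩ {e₄, e₈, e₁₀, e₁₁} = {e₄, e₈, e₁₀, e₁₁}
… ∩ ⟦behind e₇⟧ = {e₄, e₈, e₁₀, e₁₁} ∩ {e₁, e₃, e₄, e₅, e₆, e₇, e₈, e₉, e₁₀} = {e₄, e₈, e₁₀}
⟦guest that won behind e₇⟧ = {e₄, e₈, e₁₀}, so the cardinality is 3.

3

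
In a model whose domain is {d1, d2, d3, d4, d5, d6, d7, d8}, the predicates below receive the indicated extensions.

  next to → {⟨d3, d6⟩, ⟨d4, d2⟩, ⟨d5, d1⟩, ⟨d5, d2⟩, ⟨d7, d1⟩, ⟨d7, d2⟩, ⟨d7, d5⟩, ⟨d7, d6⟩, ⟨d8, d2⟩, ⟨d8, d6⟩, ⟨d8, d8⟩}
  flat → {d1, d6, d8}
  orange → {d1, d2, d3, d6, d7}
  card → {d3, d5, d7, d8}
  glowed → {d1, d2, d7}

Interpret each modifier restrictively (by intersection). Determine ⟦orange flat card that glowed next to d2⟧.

∅

⟦that glowed⟧ = ⟦glowed⟧ = {d1, d2, d7}
⟦next to d2⟧ = {x : ⟨x, d2⟩ ∈ ⟦next to⟧} = {d4, d5, d7, d8}
⟦card⟧ = {d3, d5, d7, d8}
… ∩ ⟦that glowed⟧ = {d3, d5, d7, d8} ∩ {d1, d2, d7} = {d7}
… ∩ ⟦next to d2⟧ = {d7} ∩ {d4, d5, d7, d8} = {d7}
… ∩ ⟦orange⟧ = {d7} ∩ {d1, d2, d3, d6, d7} = {d7}
… ∩ ⟦flat⟧ = {d7} ∩ {d1, d6, d8} = ∅
So ⟦orange flat card that glowed next to d2⟧ = ∅.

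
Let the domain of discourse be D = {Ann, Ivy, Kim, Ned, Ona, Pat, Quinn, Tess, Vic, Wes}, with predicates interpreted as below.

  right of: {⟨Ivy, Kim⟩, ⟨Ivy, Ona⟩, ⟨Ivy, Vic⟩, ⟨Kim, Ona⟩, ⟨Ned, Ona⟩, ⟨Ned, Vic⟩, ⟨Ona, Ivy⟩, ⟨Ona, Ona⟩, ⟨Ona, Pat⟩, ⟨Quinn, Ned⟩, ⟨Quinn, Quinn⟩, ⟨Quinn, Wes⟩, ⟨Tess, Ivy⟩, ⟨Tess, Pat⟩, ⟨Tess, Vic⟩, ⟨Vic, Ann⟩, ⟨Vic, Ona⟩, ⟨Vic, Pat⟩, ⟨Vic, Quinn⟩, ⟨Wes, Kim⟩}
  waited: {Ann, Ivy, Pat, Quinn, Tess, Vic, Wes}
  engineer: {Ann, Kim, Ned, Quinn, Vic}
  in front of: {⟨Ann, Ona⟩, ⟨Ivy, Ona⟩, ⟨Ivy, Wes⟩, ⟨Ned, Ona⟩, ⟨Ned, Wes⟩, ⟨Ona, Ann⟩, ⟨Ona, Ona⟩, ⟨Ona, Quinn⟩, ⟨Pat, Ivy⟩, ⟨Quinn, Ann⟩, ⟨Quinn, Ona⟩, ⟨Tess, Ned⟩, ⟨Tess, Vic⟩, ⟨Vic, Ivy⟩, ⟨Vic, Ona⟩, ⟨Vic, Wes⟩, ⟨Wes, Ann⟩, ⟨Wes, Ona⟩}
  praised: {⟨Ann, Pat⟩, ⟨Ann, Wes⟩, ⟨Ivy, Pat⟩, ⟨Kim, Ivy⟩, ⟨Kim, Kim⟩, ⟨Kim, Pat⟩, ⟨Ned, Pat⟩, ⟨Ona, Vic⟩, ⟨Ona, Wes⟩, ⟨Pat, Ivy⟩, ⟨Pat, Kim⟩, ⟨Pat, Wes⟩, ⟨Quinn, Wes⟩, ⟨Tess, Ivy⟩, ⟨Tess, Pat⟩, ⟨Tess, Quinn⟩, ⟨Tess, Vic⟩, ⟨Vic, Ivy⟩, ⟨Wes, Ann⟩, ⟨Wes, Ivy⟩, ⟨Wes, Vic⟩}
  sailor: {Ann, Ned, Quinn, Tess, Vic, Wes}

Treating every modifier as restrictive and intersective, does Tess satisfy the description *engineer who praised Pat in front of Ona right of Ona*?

⟦who praised Pat⟧ = {x : ⟨x, Pat⟩ ∈ ⟦praised⟧} = {Ann, Ivy, Kim, Ned, Tess}
⟦in front of Ona⟧ = {x : ⟨x, Ona⟩ ∈ ⟦in front of⟧} = {Ann, Ivy, Ned, Ona, Quinn, Vic, Wes}
⟦right of Ona⟧ = {x : ⟨x, Ona⟩ ∈ ⟦right of⟧} = {Ivy, Kim, Ned, Ona, Vic}
⟦engineer⟧ = {Ann, Kim, Ned, Quinn, Vic}
… ∩ ⟦who praised Pat⟧ = {Ann, Kim, Ned, Quinn, Vic} ∩ {Ann, Ivy, Kim, Ned, Tess} = {Ann, Kim, Ned}
… ∩ ⟦in front of Ona⟧ = {Ann, Kim, Ned} ∩ {Ann, Ivy, Ned, Ona, Quinn, Vic, Wes} = {Ann, Ned}
… ∩ ⟦right of Ona⟧ = {Ann, Ned} ∩ {Ivy, Kim, Ned, Ona, Vic} = {Ned}
⟦engineer who praised Pat in front of Ona right of Ona⟧ = {Ned}; Tess ∉ this set.

no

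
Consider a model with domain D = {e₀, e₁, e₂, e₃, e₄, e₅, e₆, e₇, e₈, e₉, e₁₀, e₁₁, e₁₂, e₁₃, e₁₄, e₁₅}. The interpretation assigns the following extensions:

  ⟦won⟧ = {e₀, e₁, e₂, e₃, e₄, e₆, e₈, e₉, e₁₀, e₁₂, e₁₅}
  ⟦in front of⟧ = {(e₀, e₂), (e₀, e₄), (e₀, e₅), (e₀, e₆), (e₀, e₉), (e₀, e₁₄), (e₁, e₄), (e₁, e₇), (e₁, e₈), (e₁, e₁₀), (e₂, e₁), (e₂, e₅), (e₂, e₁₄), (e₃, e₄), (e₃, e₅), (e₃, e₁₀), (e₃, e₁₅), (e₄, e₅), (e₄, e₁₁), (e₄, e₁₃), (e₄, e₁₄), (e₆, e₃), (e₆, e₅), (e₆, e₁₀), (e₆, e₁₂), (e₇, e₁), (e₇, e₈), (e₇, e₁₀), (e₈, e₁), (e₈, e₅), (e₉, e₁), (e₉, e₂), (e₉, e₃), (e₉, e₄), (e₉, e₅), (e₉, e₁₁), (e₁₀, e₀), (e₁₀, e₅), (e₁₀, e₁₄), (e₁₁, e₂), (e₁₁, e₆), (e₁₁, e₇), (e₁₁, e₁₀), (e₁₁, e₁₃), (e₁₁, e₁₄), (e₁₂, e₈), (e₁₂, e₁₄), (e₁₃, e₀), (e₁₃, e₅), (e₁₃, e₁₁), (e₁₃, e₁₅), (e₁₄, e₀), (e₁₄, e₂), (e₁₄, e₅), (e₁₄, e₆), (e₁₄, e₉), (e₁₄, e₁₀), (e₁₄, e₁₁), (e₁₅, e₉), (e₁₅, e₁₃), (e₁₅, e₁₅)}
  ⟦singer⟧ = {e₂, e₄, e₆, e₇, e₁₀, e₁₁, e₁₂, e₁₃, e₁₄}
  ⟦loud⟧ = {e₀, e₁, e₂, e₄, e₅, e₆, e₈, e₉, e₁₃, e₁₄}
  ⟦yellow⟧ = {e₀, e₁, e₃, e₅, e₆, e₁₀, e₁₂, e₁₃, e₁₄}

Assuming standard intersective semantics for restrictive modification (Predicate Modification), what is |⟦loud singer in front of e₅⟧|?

5

⟦in front of e₅⟧ = {x : ⟨x, e₅⟩ ∈ ⟦in front of⟧} = {e₀, e₂, e₃, e₄, e₆, e₈, e₉, e₁₀, e₁₃, e₁₄}
⟦singer⟧ = {e₂, e₄, e₆, e₇, e₁₀, e₁₁, e₁₂, e₁₃, e₁₄}
… ∩ ⟦in front of e₅⟧ = {e₂, e₄, e₆, e₇, e₁₀, e₁₁, e₁₂, e₁₃, e₁₄} ∩ {e₀, e₂, e₃, e₄, e₆, e₈, e₉, e₁₀, e₁₃, e₁₄} = {e₂, e₄, e₆, e₁₀, e₁₃, e₁₄}
… ∩ ⟦loud⟧ = {e₂, e₄, e₆, e₁₀, e₁₃, e₁₄} ∩ {e₀, e₁, e₂, e₄, e₅, e₆, e₈, e₉, e₁₃, e₁₄} = {e₂, e₄, e₆, e₁₃, e₁₄}
⟦loud singer in front of e₅⟧ = {e₂, e₄, e₆, e₁₃, e₁₄}, so the cardinality is 5.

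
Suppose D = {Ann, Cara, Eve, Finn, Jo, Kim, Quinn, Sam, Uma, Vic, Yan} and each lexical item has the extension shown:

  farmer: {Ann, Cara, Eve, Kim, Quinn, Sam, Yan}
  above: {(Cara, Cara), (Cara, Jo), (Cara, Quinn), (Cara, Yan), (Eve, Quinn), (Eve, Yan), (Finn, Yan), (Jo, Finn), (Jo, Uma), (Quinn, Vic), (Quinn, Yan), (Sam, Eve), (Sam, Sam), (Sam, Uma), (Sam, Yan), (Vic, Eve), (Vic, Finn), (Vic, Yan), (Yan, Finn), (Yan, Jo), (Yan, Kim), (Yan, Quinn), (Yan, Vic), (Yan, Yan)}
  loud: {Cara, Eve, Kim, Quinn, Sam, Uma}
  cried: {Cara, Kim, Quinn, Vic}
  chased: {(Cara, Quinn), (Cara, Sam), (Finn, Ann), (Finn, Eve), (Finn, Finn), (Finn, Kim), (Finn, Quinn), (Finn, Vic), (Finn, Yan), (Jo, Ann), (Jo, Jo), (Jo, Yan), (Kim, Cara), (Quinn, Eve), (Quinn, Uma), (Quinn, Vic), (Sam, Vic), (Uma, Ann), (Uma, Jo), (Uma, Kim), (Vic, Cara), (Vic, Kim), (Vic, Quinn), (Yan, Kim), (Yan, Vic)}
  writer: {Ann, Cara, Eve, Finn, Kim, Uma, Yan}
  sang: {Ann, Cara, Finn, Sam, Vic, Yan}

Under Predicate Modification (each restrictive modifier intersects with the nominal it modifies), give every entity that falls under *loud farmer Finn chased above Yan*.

⟦Finn chased⟧ = {x : ⟨Finn, x⟩ ∈ ⟦chased⟧} = {Ann, Eve, Finn, Kim, Quinn, Vic, Yan}
⟦above Yan⟧ = {x : ⟨x, Yan⟩ ∈ ⟦above⟧} = {Cara, Eve, Finn, Quinn, Sam, Vic, Yan}
⟦farmer⟧ = {Ann, Cara, Eve, Kim, Quinn, Sam, Yan}
… ∩ ⟦Finn chased⟧ = {Ann, Cara, Eve, Kim, Quinn, Sam, Yan} ∩ {Ann, Eve, Finn, Kim, Quinn, Vic, Yan} = {Ann, Eve, Kim, Quinn, Yan}
… ∩ ⟦above Yan⟧ = {Ann, Eve, Kim, Quinn, Yan} ∩ {Cara, Eve, Finn, Quinn, Sam, Vic, Yan} = {Eve, Quinn, Yan}
… ∩ ⟦loud⟧ = {Eve, Quinn, Yan} ∩ {Cara, Eve, Kim, Quinn, Sam, Uma} = {Eve, Quinn}
So ⟦loud farmer Finn chased above Yan⟧ = {Eve, Quinn}.

{Eve, Quinn}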